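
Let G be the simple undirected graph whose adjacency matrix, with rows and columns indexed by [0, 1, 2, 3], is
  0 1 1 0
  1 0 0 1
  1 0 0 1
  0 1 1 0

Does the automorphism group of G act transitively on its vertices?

Yes

G is 2-regular and bipartite on 2^2 = 4 vertices with girth 4; it is the hypercube graph Q_2. The symmetry group of the 2-cube is the hyperoctahedral group B_2 = Z_2 ≀ S_2, of order 2^2·2! = 8. Under this action every vertex can be carried to every other, so G is vertex-transitive.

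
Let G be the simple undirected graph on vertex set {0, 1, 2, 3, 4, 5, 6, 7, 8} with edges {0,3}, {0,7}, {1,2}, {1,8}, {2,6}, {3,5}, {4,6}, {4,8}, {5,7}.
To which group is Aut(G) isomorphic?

G has two connected components, {1, 2, 4, 6, 8} and {0, 3, 5, 7}; each is 2-regular, so G = C_5 ⊔ C_4. No automorphism exchanges components of different sizes, hence Aut(G) is the direct product D_4 × D_5, order 80.

D_4 × D_5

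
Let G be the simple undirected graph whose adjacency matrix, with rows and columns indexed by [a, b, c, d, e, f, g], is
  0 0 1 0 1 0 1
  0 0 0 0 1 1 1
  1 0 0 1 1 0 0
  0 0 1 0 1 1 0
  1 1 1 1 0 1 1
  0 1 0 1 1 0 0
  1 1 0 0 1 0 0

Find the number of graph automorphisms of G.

Vertex e is the unique vertex of degree 6; the remaining 6 vertices each have degree 3 and induce a cycle, so G is the wheel on 7 vertices with hub e. Every automorphism fixes the hub and acts on the rim 6-cycle, so Aut(G) ≅ Aut(C_6) = D_6 of order 12.

12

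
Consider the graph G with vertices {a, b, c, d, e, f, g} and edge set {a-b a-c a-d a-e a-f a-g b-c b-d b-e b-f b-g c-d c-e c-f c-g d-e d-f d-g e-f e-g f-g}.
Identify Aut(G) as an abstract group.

the symmetric group on 7 letters

All 7 vertices are pairwise adjacent: G = K_7. Any permutation of the 7 vertices preserves K_7, so Aut(K_7) = S_7 of order 7! = 5040.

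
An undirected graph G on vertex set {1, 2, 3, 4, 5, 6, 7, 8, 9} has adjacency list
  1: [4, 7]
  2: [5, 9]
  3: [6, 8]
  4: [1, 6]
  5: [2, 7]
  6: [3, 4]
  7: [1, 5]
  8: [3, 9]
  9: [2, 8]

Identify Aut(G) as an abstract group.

Every vertex has degree 2 and the graph is connected, so G is the 9-cycle C_9. C_9 has 9 rotations and 9 reflections, so Aut(C_9) ≅ D_9 of order 18.

D_9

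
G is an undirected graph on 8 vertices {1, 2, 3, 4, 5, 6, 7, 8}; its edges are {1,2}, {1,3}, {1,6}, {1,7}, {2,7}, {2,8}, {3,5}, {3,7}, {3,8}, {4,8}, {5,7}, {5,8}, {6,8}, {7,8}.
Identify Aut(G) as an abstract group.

the trivial group

The degree sequence is [4, 3, 4, 1, 3, 2, 5, 6]. Checking the degree-preserving permutations of the vertex set shows that none except the identity preserves every edge, so Aut(G) is trivial.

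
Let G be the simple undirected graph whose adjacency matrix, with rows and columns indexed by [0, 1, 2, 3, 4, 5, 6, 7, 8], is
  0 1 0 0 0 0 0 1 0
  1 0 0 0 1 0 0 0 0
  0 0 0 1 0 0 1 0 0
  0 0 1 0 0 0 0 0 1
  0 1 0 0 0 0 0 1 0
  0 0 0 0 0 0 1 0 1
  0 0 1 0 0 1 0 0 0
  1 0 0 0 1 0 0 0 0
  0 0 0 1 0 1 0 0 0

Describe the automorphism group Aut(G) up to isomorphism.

D_5 × D_4

G has two connected components, {2, 3, 5, 6, 8} and {0, 1, 4, 7}; each is 2-regular, so G = C_5 ⊔ C_4. No automorphism exchanges components of different sizes, hence Aut(G) is the direct product D_5 × D_4, order 80.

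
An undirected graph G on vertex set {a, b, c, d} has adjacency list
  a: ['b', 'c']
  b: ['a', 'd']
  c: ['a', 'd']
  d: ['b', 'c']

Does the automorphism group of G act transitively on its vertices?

Yes

G is 2-regular and connected on 4 vertices, i.e. the cycle C_4. The automorphisms of the 4-cycle are exactly the symmetries of a regular 4-gon: the dihedral group D_4, |D_4| = 8. Under this action every vertex can be carried to every other, so G is vertex-transitive.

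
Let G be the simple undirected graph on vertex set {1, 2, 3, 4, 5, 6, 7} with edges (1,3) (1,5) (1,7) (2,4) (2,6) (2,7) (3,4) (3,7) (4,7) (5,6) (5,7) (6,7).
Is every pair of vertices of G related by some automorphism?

No

Vertex 7 is the only vertex of degree 6, so every automorphism fixes it; G is not vertex-transitive.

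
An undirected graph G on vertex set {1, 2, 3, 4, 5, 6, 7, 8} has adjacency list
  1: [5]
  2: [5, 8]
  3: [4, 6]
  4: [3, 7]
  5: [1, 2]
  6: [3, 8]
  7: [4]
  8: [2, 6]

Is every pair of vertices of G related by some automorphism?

No

Automorphisms preserve degree, but G has vertices of degree 1 and vertices of degree 2; no automorphism maps one to the other, so G is not vertex-transitive.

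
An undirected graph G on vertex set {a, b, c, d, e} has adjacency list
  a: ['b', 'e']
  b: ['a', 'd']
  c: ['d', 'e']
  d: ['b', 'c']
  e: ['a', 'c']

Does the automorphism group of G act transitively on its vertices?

Every vertex has degree 2 and the graph is connected, so G is the 5-cycle C_5. C_5 has 5 rotations and 5 reflections, so Aut(C_5) ≅ D_5 of order 10. Under this action every vertex can be carried to every other, so G is vertex-transitive.

Yes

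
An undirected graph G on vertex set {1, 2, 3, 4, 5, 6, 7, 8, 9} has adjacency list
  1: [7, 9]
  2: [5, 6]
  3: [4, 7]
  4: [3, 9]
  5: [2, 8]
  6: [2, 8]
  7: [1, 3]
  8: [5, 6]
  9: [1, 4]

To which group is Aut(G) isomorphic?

G has two connected components, {1, 3, 4, 7, 9} and {2, 5, 6, 8}; each is 2-regular, so G = C_5 ⊔ C_4. The components are non-isomorphic (different sizes), so Aut(G) = Aut(C_4) × Aut(C_5) = D_4 × D_5 of order 8·10 = 80.

D_4 × D_5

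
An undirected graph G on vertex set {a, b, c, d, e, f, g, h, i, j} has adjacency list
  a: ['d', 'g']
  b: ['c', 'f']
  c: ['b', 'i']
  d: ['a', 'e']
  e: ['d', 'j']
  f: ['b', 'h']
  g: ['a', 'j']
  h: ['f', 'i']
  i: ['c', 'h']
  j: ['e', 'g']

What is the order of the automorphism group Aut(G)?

200

G has two connected components, {a, d, e, g, j} and {b, c, f, h, i}; each is 2-regular, so G = C_5 ⊔ C_5. Aut of a disjoint union of two copies of C_5 is the wreath product D_5 ≀ Z_2, of order 2·10² = 200.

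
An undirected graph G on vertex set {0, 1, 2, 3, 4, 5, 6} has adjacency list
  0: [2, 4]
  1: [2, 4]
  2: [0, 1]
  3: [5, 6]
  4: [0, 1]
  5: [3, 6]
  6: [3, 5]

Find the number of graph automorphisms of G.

48

G has two connected components, {0, 1, 2, 4} and {3, 5, 6}; each is 2-regular, so G = C_4 ⊔ C_3. The components are non-isomorphic (different sizes), so Aut(G) = Aut(C_4) × Aut(C_3) = D_4 × D_3 of order 8·6 = 48.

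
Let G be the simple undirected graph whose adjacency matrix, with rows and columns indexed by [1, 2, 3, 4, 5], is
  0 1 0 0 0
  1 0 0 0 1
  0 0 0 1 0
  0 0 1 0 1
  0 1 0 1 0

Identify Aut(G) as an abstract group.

the cyclic group of order 2

The degree sequence is [1, 2, 1, 2, 2]; the two degree-1 vertices 1 and 3 are the ends of a path, so G = P_5. A path has exactly one nontrivial symmetry — reversal — giving Aut(G) of order 2.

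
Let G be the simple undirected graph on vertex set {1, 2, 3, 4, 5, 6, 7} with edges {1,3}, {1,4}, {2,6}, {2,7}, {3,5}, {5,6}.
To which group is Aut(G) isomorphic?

C_2

The degree sequence is [2, 2, 2, 1, 2, 2, 1]; the two degree-1 vertices 4 and 7 are the ends of a path, so G = P_7. The only nontrivial automorphism of a path is the end-to-end reflection, so Aut(G) ≅ Z_2.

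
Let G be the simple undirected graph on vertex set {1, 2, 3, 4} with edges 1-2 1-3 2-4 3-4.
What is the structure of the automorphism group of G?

G is 2-regular and connected on 4 vertices, i.e. the cycle C_4. C_4 has 4 rotations and 4 reflections, so Aut(C_4) ≅ D_4 of order 8.

D_4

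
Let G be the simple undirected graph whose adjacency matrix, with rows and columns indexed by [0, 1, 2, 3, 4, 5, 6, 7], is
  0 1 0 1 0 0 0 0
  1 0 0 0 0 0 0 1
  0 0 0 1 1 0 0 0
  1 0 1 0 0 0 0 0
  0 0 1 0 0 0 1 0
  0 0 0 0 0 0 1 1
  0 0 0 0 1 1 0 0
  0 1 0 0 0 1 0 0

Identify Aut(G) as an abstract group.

Every vertex has degree 2 and the graph is connected, so G is the 8-cycle C_8. The automorphisms of the 8-cycle are exactly the symmetries of a regular 8-gon: the dihedral group D_8, |D_8| = 16.

D_8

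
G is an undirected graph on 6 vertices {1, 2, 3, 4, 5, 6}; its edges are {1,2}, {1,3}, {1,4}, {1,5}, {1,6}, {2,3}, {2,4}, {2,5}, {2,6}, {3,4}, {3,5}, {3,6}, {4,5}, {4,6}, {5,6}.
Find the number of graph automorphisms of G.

720

Every vertex has degree 5, so G is the complete graph K_6. Any permutation of the 6 vertices preserves K_6, so Aut(K_6) = S_6 of order 6! = 720.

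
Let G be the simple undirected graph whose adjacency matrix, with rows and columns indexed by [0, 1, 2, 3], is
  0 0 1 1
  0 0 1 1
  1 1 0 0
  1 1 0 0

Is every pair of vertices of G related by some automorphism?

Yes

G is 2-regular and bipartite on 2^2 = 4 vertices with girth 4; it is the hypercube graph Q_2. The symmetry group of the 2-cube is the hyperoctahedral group B_2 = Z_2 ≀ S_2, of order 2^2·2! = 8. Under this action every vertex can be carried to every other, so G is vertex-transitive.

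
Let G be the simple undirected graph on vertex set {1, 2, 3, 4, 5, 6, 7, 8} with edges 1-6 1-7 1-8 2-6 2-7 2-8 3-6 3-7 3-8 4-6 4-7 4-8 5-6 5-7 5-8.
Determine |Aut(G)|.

The vertices split by degree into {6, 7, 8} (degree 5) and {1, 2, 3, 4, 5} (degree 3); every edge runs between the two parts, so G is the complete bipartite graph K_{3,5}. Automorphisms preserve the bipartition setwise (since the parts differ in size) and act as S_3 × S_5 within it; |Aut| = 720.

720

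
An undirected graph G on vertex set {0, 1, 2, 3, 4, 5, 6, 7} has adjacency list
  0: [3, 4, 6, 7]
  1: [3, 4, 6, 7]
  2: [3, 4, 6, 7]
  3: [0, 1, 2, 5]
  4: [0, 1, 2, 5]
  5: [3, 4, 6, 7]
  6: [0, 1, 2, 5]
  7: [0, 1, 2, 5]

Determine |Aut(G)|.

G is 4-regular and bipartite with parts {3, 4, 6, 7} and {0, 1, 2, 5} (each part is independent and every cross-pair is an edge), so G = K_{4,4}. Each part can be permuted independently (S_4 × S_4) and the two equal-size parts can also be swapped, giving (S_4 × S_4) ⋊ Z_2 of order 2·(4!)² = 1152.

1152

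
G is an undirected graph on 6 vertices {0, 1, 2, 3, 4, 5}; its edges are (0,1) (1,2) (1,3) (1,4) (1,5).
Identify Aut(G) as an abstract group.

Vertex 1 has degree 5 and every other vertex has degree 1, so G is the star K_{1,5} with centre 1. Any automorphism fixes the centre and permutes the 5 leaves freely, so Aut(G) ≅ S_5 of order 5! = 120.

S_5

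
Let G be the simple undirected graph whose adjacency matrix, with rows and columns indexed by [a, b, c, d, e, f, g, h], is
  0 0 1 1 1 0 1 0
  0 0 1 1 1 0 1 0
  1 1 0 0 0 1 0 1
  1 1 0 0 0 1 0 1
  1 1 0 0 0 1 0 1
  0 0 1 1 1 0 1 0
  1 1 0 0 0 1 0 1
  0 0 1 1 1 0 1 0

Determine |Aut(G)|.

G is 4-regular and bipartite with parts {c, d, e, g} and {a, b, f, h} (each part is independent and every cross-pair is an edge), so G = K_{4,4}. Each part can be permuted independently (S_4 × S_4) and the two equal-size parts can also be swapped, giving (S_4 × S_4) ⋊ Z_2 of order 2·(4!)² = 1152.

1152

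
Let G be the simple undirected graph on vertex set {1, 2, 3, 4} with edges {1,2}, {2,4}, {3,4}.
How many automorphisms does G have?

2

The degree sequence is [1, 2, 1, 2]; the two degree-1 vertices 1 and 3 are the ends of a path, so G = P_4. A path has exactly one nontrivial symmetry — reversal — giving Aut(G) of order 2.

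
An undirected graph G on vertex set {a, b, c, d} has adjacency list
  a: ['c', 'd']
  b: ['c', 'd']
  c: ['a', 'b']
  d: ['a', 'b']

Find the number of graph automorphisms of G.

8

G is 2-regular and bipartite on 2^2 = 4 vertices with girth 4; it is the hypercube graph Q_2. Aut(Q_2) consists of the signed permutations of the 2 coordinate axes: 2! permutations times 2^2 sign flips, so |Aut| = 2^2·2! = 8.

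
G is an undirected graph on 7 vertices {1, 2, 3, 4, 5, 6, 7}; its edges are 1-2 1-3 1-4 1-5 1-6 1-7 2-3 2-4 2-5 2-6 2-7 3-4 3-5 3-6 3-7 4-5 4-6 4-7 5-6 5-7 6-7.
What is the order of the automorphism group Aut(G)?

All 7 vertices are pairwise adjacent: G = K_7. Any permutation of the 7 vertices preserves K_7, so Aut(K_7) = S_7 of order 7! = 5040.

5040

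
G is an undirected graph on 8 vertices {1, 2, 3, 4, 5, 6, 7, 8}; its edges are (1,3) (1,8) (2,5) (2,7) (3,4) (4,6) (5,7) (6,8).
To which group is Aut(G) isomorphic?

D_3 × D_5

G has two connected components, {1, 3, 4, 6, 8} and {2, 5, 7}; each is 2-regular, so G = C_5 ⊔ C_3. No automorphism exchanges components of different sizes, hence Aut(G) is the direct product D_3 × D_5, order 60.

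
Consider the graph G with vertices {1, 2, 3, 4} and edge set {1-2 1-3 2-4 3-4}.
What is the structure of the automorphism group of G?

G is 2-regular and bipartite on 2^2 = 4 vertices with girth 4; it is the hypercube graph Q_2. Aut(Q_2) consists of the signed permutations of the 2 coordinate axes: 2! permutations times 2^2 sign flips, so |Aut| = 2^2·2! = 8.

the hyperoctahedral group B_2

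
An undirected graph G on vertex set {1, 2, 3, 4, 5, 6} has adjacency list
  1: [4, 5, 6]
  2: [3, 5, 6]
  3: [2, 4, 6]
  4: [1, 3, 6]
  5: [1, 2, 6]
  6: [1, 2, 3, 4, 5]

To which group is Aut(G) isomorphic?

the dihedral group of order 10

Vertex 6 is the unique vertex of degree 5; the remaining 5 vertices each have degree 3 and induce a cycle, so G is the wheel on 6 vertices with hub 6. With the hub fixed, the remaining symmetry is that of the rim cycle C_5, giving the dihedral group D_5.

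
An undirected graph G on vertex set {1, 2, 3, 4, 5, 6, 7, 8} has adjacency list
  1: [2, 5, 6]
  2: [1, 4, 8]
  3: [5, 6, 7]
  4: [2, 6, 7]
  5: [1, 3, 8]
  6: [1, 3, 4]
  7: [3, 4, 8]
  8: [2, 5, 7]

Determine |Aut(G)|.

G is 3-regular and bipartite on 2^3 = 8 vertices with girth 4; it is the hypercube graph Q_3. The symmetry group of the 3-cube is the hyperoctahedral group B_3 = Z_2 ≀ S_3, of order 2^3·3! = 48.

48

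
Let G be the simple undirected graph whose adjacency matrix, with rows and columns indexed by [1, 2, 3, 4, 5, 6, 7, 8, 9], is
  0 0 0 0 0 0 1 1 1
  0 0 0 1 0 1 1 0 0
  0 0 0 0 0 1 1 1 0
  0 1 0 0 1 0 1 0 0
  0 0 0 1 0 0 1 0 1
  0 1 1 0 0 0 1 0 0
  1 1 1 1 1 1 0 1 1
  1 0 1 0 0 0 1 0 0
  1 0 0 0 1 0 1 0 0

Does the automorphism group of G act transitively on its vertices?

No

Vertex 7 is the only vertex of degree 8, so every automorphism fixes it; G is not vertex-transitive.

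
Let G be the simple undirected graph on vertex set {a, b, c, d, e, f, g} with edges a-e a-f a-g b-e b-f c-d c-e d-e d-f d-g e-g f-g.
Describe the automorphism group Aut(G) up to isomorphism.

The degree sequence is [3, 2, 2, 4, 5, 4, 4]. Checking the degree-preserving permutations of the vertex set shows that none except the identity preserves every edge, so Aut(G) is trivial.

the trivial group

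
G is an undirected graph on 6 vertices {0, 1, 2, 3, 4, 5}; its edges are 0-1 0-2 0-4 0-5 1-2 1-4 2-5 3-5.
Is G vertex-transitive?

No

Vertex 0 is the only vertex of degree 4, so every automorphism fixes it; G is not vertex-transitive.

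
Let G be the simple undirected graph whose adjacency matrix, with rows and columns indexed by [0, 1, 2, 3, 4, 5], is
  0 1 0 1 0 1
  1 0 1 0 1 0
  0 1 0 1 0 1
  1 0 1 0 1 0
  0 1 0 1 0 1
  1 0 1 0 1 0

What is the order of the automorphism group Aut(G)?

G is 3-regular and bipartite with parts {1, 3, 5} and {0, 2, 4} (each part is independent and every cross-pair is an edge), so G = K_{3,3}. Each part can be permuted independently (S_3 × S_3) and the two equal-size parts can also be swapped, giving (S_3 × S_3) ⋊ Z_2 of order 2·(3!)² = 72.

72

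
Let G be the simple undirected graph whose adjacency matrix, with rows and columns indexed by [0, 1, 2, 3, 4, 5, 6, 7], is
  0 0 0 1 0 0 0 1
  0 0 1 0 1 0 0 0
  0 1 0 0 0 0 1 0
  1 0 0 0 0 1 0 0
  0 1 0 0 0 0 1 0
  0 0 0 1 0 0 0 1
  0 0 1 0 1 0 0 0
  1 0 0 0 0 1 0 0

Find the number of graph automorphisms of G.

G has two connected components, {0, 3, 5, 7} and {1, 2, 4, 6}; each is 2-regular, so G = C_4 ⊔ C_4. With two isomorphic components, Aut(G) = Aut(C_4) ≀ S_2 = (D_4 × D_4) ⋊ Z_2: permute each cycle by D_4, then optionally swap the two cycles. Order 2·(2·4)² = 128.

128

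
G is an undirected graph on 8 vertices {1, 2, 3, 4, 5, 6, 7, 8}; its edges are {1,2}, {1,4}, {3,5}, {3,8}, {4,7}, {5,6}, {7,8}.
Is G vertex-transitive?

Automorphisms preserve degree, but G has vertices of degree 1 and vertices of degree 2; no automorphism maps one to the other, so G is not vertex-transitive.

No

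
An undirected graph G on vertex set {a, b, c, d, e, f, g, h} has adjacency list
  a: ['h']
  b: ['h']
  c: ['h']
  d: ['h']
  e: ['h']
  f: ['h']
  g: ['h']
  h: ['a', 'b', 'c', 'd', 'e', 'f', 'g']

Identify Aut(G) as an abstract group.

the symmetric group on 7 letters

Vertex h has degree 7 and every other vertex has degree 1, so G is the star K_{1,7} with centre h. The 7 leaves are pairwise interchangeable while the centre is fixed, giving Aut(G) = S_7.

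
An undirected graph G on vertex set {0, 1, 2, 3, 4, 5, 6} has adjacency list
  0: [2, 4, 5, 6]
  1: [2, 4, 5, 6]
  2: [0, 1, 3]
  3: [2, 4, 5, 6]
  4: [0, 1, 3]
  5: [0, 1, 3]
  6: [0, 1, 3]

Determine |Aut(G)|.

144

The vertices split by degree into {0, 1, 3} (degree 4) and {2, 4, 5, 6} (degree 3); every edge runs between the two parts, so G is the complete bipartite graph K_{3,4}. The parts have unequal sizes, so no automorphism swaps them; each part is permuted independently, giving S_4 × S_3 of order 4!·3! = 144.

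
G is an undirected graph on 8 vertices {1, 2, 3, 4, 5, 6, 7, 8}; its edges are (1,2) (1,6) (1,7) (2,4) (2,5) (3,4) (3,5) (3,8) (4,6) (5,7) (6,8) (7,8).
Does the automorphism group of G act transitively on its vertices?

G is 3-regular and bipartite on 2^3 = 8 vertices with girth 4; it is the hypercube graph Q_3. The symmetry group of the 3-cube is the hyperoctahedral group B_3 = Z_2 ≀ S_3, of order 2^3·3! = 48. This group acts transitively on the 8 vertices.

Yes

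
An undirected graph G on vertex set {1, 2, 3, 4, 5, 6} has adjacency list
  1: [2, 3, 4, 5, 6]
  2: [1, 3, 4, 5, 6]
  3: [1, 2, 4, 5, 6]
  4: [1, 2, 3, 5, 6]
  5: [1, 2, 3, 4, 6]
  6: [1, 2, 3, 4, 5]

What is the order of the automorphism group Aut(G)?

All 6 vertices are pairwise adjacent: G = K_6. Any permutation of the 6 vertices preserves K_6, so Aut(K_6) = S_6 of order 6! = 720.

720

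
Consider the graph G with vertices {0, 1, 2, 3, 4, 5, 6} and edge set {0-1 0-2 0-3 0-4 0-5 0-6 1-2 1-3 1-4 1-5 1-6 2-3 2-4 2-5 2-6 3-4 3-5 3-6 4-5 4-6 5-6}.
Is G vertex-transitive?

Yes

Every vertex has degree 6, so G is the complete graph K_7. Every bijection on the vertex set is an automorphism of K_7; hence Aut(K_7) ≅ S_7, order 5040. Under this action every vertex can be carried to every other, so G is vertex-transitive.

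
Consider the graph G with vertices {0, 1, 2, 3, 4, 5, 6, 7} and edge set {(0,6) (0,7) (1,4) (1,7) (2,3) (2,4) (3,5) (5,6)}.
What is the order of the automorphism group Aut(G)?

16

G is 2-regular and connected on 8 vertices, i.e. the cycle C_8. The automorphisms of the 8-cycle are exactly the symmetries of a regular 8-gon: the dihedral group D_8, |D_8| = 16.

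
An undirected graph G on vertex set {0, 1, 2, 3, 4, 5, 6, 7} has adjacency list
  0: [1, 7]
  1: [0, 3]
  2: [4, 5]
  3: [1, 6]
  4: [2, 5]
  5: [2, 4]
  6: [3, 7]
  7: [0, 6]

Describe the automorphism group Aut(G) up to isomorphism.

D_5 × D_3

G has two connected components, {0, 1, 3, 6, 7} and {2, 4, 5}; each is 2-regular, so G = C_5 ⊔ C_3. The components are non-isomorphic (different sizes), so Aut(G) = Aut(C_5) × Aut(C_3) = D_5 × D_3 of order 10·6 = 60.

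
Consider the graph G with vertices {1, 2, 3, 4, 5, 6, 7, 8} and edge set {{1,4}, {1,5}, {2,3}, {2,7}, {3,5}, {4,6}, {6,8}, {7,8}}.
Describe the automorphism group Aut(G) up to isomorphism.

Every vertex has degree 2 and the graph is connected, so G is the 8-cycle C_8. C_8 has 8 rotations and 8 reflections, so Aut(C_8) ≅ D_8 of order 16.

the dihedral group of order 16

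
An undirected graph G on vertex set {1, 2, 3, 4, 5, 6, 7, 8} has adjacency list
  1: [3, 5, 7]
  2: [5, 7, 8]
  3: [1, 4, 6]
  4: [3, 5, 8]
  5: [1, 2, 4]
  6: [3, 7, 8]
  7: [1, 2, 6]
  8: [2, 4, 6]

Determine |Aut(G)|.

G is 3-regular and bipartite on 2^3 = 8 vertices with girth 4; it is the hypercube graph Q_3. The symmetry group of the 3-cube is the hyperoctahedral group B_3 = Z_2 ≀ S_3, of order 2^3·3! = 48.

48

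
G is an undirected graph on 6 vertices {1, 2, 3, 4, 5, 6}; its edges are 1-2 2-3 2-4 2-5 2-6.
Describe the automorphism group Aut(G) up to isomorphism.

the symmetric group on 5 letters

Vertex 2 has degree 5 and every other vertex has degree 1, so G is the star K_{1,5} with centre 2. Any automorphism fixes the centre and permutes the 5 leaves freely, so Aut(G) ≅ S_5 of order 5! = 120.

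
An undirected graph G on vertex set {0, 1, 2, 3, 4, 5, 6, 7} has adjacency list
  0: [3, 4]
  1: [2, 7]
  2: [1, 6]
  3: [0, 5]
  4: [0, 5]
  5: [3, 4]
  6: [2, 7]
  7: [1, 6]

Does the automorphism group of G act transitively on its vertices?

G has two connected components, {1, 2, 6, 7} and {0, 3, 4, 5}; each is 2-regular, so G = C_4 ⊔ C_4. Aut of a disjoint union of two copies of C_4 is the wreath product D_4 ≀ Z_2, of order 2·8² = 128. This group acts transitively on the 8 vertices.

Yes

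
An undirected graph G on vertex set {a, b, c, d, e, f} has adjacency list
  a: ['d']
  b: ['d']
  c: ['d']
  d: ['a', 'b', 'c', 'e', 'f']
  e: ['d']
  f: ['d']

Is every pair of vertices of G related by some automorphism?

Vertex d is the only vertex of degree 5, so every automorphism fixes it; G is not vertex-transitive.

No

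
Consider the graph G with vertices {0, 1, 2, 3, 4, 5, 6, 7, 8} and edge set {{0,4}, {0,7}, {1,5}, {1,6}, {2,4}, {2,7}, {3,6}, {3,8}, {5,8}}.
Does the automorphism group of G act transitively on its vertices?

No

G has two connected components, {1, 3, 5, 6, 8} and {0, 2, 4, 7}; each is 2-regular, so G = C_5 ⊔ C_4. The orbit of 0 under Aut(G) is {0, 2, 4, 7}, which does not contain 1, so G is not vertex-transitive.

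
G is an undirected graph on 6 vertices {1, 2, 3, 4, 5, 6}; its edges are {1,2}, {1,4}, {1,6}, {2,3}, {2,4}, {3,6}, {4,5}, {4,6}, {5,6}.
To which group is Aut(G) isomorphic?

{e}

Degrees alone do not determine every vertex (e.g. 1 and 2 both have degree 3), but their neighbour-degree multisets differ: N(1) has degrees [3, 4, 4] while N(2) has degrees [2, 3, 4]. Repeating this refinement separates all vertices, so the only automorphism is the identity.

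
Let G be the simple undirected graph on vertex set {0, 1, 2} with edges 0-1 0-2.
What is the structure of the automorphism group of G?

The degree sequence is [2, 1, 1]; the two degree-1 vertices 1 and 2 are the ends of a path, so G = P_3. A path has exactly one nontrivial symmetry — reversal — giving Aut(G) of order 2.

the cyclic group of order 2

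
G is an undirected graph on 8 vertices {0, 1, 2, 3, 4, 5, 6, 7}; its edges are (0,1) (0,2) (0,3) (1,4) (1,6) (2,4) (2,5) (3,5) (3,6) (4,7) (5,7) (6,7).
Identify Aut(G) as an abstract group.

Z_2^3 ⋊ S_3

G is 3-regular and bipartite on 2^3 = 8 vertices with girth 4; it is the hypercube graph Q_3. Aut(Q_3) consists of the signed permutations of the 3 coordinate axes: 3! permutations times 2^3 sign flips, so |Aut| = 2^3·3! = 48.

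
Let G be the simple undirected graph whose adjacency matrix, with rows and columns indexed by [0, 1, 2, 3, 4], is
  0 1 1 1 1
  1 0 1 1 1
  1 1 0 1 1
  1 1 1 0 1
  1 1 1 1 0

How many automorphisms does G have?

Every vertex has degree 4, so G is the complete graph K_5. Every bijection on the vertex set is an automorphism of K_5; hence Aut(K_5) ≅ S_5, order 120.

120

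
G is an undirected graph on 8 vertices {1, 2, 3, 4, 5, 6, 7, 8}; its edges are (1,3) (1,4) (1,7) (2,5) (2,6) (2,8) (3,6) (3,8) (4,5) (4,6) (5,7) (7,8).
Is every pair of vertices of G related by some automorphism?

G is 3-regular and bipartite on 2^3 = 8 vertices with girth 4; it is the hypercube graph Q_3. The symmetry group of the 3-cube is the hyperoctahedral group B_3 = Z_2 ≀ S_3, of order 2^3·3! = 48. This group acts transitively on the 8 vertices.

Yes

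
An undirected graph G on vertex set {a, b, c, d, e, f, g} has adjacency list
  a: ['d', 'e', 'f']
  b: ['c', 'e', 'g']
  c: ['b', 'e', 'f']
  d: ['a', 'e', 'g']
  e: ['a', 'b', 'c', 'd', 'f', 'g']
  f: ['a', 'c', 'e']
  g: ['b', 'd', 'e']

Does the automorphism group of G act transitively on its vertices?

Vertex e is the only vertex of degree 6, so every automorphism fixes it; G is not vertex-transitive.

No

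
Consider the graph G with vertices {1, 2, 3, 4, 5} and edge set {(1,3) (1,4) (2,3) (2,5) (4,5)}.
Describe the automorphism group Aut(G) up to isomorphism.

D_5

Every vertex has degree 2 and the graph is connected, so G is the 5-cycle C_5. The automorphisms of the 5-cycle are exactly the symmetries of a regular 5-gon: the dihedral group D_5, |D_5| = 10.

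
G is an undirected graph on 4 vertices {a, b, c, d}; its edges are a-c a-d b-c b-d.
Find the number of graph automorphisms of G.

8

G is 2-regular and bipartite on 2^2 = 4 vertices with girth 4; it is the hypercube graph Q_2. The symmetry group of the 2-cube is the hyperoctahedral group B_2 = Z_2 ≀ S_2, of order 2^2·2! = 8.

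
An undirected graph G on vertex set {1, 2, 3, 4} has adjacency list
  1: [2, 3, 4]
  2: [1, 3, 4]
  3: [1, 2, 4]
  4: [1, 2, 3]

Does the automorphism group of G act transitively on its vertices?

Yes

Every vertex has degree 3, so G is the complete graph K_4. Every bijection on the vertex set is an automorphism of K_4; hence Aut(K_4) ≅ S_4, order 24. Under this action every vertex can be carried to every other, so G is vertex-transitive.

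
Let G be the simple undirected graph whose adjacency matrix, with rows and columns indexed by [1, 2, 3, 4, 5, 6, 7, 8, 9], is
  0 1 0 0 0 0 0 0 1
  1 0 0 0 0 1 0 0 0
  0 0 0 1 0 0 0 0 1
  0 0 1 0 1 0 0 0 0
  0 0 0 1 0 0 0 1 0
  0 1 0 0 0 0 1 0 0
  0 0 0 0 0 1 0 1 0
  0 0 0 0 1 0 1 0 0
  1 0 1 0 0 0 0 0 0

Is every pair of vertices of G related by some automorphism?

Every vertex has degree 2 and the graph is connected, so G is the 9-cycle C_9. C_9 has 9 rotations and 9 reflections, so Aut(C_9) ≅ D_9 of order 18. Under this action every vertex can be carried to every other, so G is vertex-transitive.

Yes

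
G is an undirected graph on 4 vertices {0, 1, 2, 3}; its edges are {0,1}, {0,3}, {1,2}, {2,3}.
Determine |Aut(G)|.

G is 2-regular and bipartite on 2^2 = 4 vertices with girth 4; it is the hypercube graph Q_2. Aut(Q_2) consists of the signed permutations of the 2 coordinate axes: 2! permutations times 2^2 sign flips, so |Aut| = 2^2·2! = 8.

8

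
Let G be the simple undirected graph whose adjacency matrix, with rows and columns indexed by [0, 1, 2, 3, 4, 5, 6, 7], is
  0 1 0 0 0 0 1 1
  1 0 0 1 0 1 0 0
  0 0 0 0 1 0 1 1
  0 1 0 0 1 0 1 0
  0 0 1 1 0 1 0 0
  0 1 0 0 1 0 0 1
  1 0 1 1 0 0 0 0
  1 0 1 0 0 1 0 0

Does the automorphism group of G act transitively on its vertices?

Yes

G is 3-regular and bipartite on 2^3 = 8 vertices with girth 4; it is the hypercube graph Q_3. The symmetry group of the 3-cube is the hyperoctahedral group B_3 = Z_2 ≀ S_3, of order 2^3·3! = 48. This group acts transitively on the 8 vertices.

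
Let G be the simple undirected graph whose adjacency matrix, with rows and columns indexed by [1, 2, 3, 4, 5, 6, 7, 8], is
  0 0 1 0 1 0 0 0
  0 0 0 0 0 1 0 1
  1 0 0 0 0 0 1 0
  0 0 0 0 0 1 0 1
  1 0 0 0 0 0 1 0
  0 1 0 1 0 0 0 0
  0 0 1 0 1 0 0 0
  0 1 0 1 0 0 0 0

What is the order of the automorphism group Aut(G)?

G has two connected components, {1, 3, 5, 7} and {2, 4, 6, 8}; each is 2-regular, so G = C_4 ⊔ C_4. Aut of a disjoint union of two copies of C_4 is the wreath product D_4 ≀ Z_2, of order 2·8² = 128.

128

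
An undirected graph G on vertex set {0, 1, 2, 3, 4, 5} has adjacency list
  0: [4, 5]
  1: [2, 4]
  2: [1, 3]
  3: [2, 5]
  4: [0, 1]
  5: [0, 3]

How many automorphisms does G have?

12

G is 2-regular and connected on 6 vertices, i.e. the cycle C_6. The automorphisms of the 6-cycle are exactly the symmetries of a regular 6-gon: the dihedral group D_6, |D_6| = 12.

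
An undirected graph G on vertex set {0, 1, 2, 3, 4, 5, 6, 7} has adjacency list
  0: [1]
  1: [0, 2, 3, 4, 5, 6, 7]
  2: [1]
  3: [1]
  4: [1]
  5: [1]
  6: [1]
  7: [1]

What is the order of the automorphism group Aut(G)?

5040

Vertex 1 has degree 7 and every other vertex has degree 1, so G is the star K_{1,7} with centre 1. Any automorphism fixes the centre and permutes the 7 leaves freely, so Aut(G) ≅ S_7 of order 7! = 5040.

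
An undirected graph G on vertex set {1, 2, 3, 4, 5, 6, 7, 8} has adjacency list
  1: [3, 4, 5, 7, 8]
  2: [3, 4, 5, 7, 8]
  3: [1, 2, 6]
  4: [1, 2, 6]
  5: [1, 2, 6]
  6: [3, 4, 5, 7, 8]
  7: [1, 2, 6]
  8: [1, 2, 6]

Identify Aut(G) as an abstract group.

The vertices split by degree into {1, 2, 6} (degree 5) and {3, 4, 5, 7, 8} (degree 3); every edge runs between the two parts, so G is the complete bipartite graph K_{3,5}. The parts have unequal sizes, so no automorphism swaps them; each part is permuted independently, giving S_3 × S_5 of order 3!·5! = 720.

S_3 × S_5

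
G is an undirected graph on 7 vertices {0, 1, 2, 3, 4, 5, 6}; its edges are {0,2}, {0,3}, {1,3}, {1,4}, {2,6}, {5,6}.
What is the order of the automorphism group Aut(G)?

The degree sequence is [2, 2, 2, 2, 1, 1, 2]; the two degree-1 vertices 4 and 5 are the ends of a path, so G = P_7. A path has exactly one nontrivial symmetry — reversal — giving Aut(G) of order 2.

2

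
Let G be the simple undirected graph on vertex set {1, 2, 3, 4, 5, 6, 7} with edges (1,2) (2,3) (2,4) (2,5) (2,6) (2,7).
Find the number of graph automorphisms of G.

Vertex 2 has degree 6 and every other vertex has degree 1, so G is the star K_{1,6} with centre 2. Any automorphism fixes the centre and permutes the 6 leaves freely, so Aut(G) ≅ S_6 of order 6! = 720.

720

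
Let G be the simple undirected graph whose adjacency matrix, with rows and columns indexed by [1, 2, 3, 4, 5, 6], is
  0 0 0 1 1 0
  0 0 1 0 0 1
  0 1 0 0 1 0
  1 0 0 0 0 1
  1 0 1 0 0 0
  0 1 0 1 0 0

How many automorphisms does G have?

Every vertex has degree 2 and the graph is connected, so G is the 6-cycle C_6. The automorphisms of the 6-cycle are exactly the symmetries of a regular 6-gon: the dihedral group D_6, |D_6| = 12.

12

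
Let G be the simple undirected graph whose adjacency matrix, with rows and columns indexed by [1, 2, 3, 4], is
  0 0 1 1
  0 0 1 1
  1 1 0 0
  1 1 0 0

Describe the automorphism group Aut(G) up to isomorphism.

G is 2-regular and bipartite on 2^2 = 4 vertices with girth 4; it is the hypercube graph Q_2. The symmetry group of the 2-cube is the hyperoctahedral group B_2 = Z_2 ≀ S_2, of order 2^2·2! = 8.

Z_2^2 ⋊ S_2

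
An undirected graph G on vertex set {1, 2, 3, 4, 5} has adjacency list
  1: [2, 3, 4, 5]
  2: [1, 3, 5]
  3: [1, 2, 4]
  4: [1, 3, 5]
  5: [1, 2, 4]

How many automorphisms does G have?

8

Vertex 1 is the unique vertex of degree 4; the remaining 4 vertices each have degree 3 and induce a cycle, so G is the wheel on 5 vertices with hub 1. With the hub fixed, the remaining symmetry is that of the rim cycle C_4, giving the dihedral group D_4.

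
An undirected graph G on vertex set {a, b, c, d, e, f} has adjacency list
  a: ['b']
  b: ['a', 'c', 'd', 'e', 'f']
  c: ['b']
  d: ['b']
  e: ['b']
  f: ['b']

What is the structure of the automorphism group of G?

Vertex b has degree 5 and every other vertex has degree 1, so G is the star K_{1,5} with centre b. Any automorphism fixes the centre and permutes the 5 leaves freely, so Aut(G) ≅ S_5 of order 5! = 120.

the symmetric group on 5 letters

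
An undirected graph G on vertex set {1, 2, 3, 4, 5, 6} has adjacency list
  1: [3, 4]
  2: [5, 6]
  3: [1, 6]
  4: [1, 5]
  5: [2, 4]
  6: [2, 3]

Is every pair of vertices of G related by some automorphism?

Yes

G is 2-regular and connected on 6 vertices, i.e. the cycle C_6. C_6 has 6 rotations and 6 reflections, so Aut(C_6) ≅ D_6 of order 12. Under this action every vertex can be carried to every other, so G is vertex-transitive.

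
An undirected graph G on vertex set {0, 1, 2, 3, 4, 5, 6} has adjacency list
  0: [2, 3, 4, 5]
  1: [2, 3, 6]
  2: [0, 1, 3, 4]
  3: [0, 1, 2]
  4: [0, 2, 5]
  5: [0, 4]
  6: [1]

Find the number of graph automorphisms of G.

Degrees alone do not determine every vertex (e.g. 0 and 2 both have degree 4), but their neighbour-degree multisets differ: N(0) has degrees [2, 3, 3, 4] while N(2) has degrees [3, 3, 3, 4]. Repeating this refinement separates all vertices, so the only automorphism is the identity.

1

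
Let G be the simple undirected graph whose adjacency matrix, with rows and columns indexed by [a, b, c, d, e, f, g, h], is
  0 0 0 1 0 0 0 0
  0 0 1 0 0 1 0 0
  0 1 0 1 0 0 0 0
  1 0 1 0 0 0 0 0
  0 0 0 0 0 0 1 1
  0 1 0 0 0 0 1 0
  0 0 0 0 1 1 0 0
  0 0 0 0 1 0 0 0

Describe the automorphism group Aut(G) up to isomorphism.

Z_2

The degree sequence is [1, 2, 2, 2, 2, 2, 2, 1]; the two degree-1 vertices a and h are the ends of a path, so G = P_8. The only nontrivial automorphism of a path is the end-to-end reflection, so Aut(G) ≅ Z_2.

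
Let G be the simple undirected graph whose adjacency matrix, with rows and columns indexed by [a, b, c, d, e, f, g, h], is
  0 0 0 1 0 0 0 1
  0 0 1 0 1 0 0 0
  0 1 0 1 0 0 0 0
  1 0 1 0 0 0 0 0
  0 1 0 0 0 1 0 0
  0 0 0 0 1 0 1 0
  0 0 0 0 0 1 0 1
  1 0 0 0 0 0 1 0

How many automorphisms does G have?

16

Every vertex has degree 2 and the graph is connected, so G is the 8-cycle C_8. The automorphisms of the 8-cycle are exactly the symmetries of a regular 8-gon: the dihedral group D_8, |D_8| = 16.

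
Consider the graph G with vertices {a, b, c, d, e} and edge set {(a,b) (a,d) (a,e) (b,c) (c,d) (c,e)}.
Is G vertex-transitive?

No

Automorphisms preserve degree, but G has vertices of degree 2 and vertices of degree 3; no automorphism maps one to the other, so G is not vertex-transitive.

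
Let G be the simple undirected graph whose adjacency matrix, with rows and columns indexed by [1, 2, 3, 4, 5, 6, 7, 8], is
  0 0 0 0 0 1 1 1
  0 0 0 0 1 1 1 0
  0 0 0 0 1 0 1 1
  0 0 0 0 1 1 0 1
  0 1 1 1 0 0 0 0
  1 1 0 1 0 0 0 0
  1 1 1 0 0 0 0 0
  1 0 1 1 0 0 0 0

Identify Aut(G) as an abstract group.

Z_2^3 ⋊ S_3

G is 3-regular and bipartite on 2^3 = 8 vertices with girth 4; it is the hypercube graph Q_3. Aut(Q_3) consists of the signed permutations of the 3 coordinate axes: 3! permutations times 2^3 sign flips, so |Aut| = 2^3·3! = 48.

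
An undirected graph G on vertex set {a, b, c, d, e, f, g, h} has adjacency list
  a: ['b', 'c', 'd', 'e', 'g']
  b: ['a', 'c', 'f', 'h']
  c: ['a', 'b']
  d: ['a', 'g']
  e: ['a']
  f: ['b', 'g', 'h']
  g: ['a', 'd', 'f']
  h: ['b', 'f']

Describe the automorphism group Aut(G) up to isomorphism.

the trivial group

Degrees alone do not determine every vertex (e.g. c and d both have degree 2), but their neighbour-degree multisets differ: N(c) has degrees [4, 5] while N(d) has degrees [3, 5]. Repeating this refinement separates all vertices, so the only automorphism is the identity.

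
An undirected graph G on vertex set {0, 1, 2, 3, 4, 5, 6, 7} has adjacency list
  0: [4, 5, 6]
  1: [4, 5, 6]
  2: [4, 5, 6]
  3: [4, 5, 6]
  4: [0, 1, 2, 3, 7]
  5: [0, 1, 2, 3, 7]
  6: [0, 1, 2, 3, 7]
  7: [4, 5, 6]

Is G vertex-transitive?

Automorphisms preserve degree, but G has vertices of degree 3 and vertices of degree 5; no automorphism maps one to the other, so G is not vertex-transitive.

No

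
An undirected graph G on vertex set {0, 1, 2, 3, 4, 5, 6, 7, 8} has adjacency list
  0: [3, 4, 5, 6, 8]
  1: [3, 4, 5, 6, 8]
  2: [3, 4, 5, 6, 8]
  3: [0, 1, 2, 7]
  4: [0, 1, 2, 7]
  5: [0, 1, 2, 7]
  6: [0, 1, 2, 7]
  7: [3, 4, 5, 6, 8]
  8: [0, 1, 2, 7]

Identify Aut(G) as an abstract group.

The vertices split by degree into {0, 1, 2, 7} (degree 5) and {3, 4, 5, 6, 8} (degree 4); every edge runs between the two parts, so G is the complete bipartite graph K_{4,5}. Automorphisms preserve the bipartition setwise (since the parts differ in size) and act as S_4 × S_5 within it; |Aut| = 2880.

S_4 × S_5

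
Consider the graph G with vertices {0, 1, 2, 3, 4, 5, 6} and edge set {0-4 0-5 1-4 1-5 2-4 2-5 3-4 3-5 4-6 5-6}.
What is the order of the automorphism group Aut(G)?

240

The vertices split by degree into {4, 5} (degree 5) and {0, 1, 2, 3, 6} (degree 2); every edge runs between the two parts, so G is the complete bipartite graph K_{2,5}. The parts have unequal sizes, so no automorphism swaps them; each part is permuted independently, giving S_2 × S_5 of order 2!·5! = 240.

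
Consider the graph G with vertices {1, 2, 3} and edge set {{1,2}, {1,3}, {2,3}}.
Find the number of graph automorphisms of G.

Every vertex has degree 2, so G is the complete graph K_3. Every bijection on the vertex set is an automorphism of K_3; hence Aut(K_3) ≅ S_3, order 6.

6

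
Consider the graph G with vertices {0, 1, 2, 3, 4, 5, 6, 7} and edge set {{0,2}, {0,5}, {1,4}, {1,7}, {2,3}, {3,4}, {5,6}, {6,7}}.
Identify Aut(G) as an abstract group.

Every vertex has degree 2 and the graph is connected, so G is the 8-cycle C_8. The automorphisms of the 8-cycle are exactly the symmetries of a regular 8-gon: the dihedral group D_8, |D_8| = 16.

the dihedral group of order 16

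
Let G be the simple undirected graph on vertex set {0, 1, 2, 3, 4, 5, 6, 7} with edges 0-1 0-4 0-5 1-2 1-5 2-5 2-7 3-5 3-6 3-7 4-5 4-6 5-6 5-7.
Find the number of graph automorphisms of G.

14

Vertex 5 is the unique vertex of degree 7; the remaining 7 vertices each have degree 3 and induce a cycle, so G is the wheel on 8 vertices with hub 5. Every automorphism fixes the hub and acts on the rim 7-cycle, so Aut(G) ≅ Aut(C_7) = D_7 of order 14.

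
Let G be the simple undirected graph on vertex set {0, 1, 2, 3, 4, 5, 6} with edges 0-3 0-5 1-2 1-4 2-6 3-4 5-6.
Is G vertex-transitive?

Yes

Every vertex has degree 2 and the graph is connected, so G is the 7-cycle C_7. C_7 has 7 rotations and 7 reflections, so Aut(C_7) ≅ D_7 of order 14. Under this action every vertex can be carried to every other, so G is vertex-transitive.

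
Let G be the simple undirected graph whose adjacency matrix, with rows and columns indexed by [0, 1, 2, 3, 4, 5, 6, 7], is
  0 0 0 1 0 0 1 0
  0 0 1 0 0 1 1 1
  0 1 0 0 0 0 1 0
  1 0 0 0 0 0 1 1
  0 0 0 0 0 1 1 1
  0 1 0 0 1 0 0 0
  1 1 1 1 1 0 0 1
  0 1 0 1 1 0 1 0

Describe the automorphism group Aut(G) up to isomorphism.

1

The degree sequence is [2, 4, 2, 3, 3, 2, 6, 4]. Checking the degree-preserving permutations of the vertex set shows that none except the identity preserves every edge, so Aut(G) is trivial.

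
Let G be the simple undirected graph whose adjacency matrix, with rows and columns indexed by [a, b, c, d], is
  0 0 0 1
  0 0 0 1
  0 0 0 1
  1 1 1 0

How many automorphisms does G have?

6

Vertex d has degree 3 and every other vertex has degree 1, so G is the star K_{1,3} with centre d. The 3 leaves are pairwise interchangeable while the centre is fixed, giving Aut(G) = S_3.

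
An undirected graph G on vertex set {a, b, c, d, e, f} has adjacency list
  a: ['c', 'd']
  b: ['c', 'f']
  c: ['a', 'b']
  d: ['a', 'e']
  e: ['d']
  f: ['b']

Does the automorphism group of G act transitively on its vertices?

No

Automorphisms preserve degree, but G has vertices of degree 1 and vertices of degree 2; no automorphism maps one to the other, so G is not vertex-transitive.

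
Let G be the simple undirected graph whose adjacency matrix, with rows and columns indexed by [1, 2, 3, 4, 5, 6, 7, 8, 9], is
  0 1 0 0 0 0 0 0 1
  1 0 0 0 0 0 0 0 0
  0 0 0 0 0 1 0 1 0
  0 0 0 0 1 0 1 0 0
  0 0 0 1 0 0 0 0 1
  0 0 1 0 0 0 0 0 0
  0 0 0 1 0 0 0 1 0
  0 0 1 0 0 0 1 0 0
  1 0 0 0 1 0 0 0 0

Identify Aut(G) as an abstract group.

C_2

The degree sequence is [2, 1, 2, 2, 2, 1, 2, 2, 2]; the two degree-1 vertices 2 and 6 are the ends of a path, so G = P_9. The only nontrivial automorphism of a path is the end-to-end reflection, so Aut(G) ≅ Z_2.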